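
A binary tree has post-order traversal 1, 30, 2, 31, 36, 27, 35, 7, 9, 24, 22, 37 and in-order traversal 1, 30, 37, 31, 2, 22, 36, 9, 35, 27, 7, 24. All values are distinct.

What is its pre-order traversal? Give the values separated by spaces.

37 30 1 22 31 2 24 9 36 7 35 27

The last element of post-order is the root; it splits in-order into left and right subtrees.
Root 37: left subtree has 2 nodes {1, 30}, right has 9 {31, 2, 22, 36, 9, 35, 27, 7, 24}.
  Root 30: left subtree has 1 node {1}, right has 0 { }.
  Root 22: left subtree has 2 nodes {31, 2}, right has 6 {36, 9, 35, 27, 7, 24}.
    Root 31: left subtree has 0 nodes { }, right has 1 {2}.
    Root 24: left subtree has 5 nodes {36, 9, 35, 27, 7}, right has 0 { }.
      Root 9: left subtree has 1 node {36}, right has 3 {35, 27, 7}.
        Root 7: left subtree has 2 nodes {35, 27}, right has 0 { }.
          Root 35: left subtree has 0 nodes { }, right has 1 {27}.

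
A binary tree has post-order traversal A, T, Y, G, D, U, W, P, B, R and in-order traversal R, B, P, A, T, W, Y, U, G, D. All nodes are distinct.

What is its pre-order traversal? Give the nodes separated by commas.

The last element of post-order is the root; it splits in-order into left and right subtrees.
Root R: left subtree has 0 nodes { }, right has 9 {B, P, A, T, W, Y, U, G, D}.
  Root B: left subtree has 0 nodes { }, right has 8 {P, A, T, W, Y, U, G, D}.
    Root P: left subtree has 0 nodes { }, right has 7 {A, T, W, Y, U, G, D}.
      Root W: left subtree has 2 nodes {A, T}, right has 4 {Y, U, G, D}.
        Root T: left subtree has 1 node {A}, right has 0 { }.
        Root U: left subtree has 1 node {Y}, right has 2 {G, D}.
          Root D: left subtree has 1 node {G}, right has 0 { }.

R, B, P, W, T, A, U, Y, D, G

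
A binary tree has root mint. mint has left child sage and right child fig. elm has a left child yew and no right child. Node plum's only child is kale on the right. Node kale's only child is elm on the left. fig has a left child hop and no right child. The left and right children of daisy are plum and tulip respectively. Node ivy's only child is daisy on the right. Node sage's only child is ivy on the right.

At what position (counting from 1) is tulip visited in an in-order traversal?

8

In-order visits the left subtree, then the node, then the right subtree.
At mint: go left to sage.
  At sage: no left child.
  Visit sage.
  At sage: go right to ivy.
    At ivy: no left child.
    Visit ivy.
    At ivy: go right to daisy.
      At daisy: go left to plum.
        At plum: no left child.
        Visit plum.
        At plum: go right to kale.
          At kale: go left to elm.
            At elm: go left to yew.
              yew is a leaf — visit yew.
            Visit elm.
            At elm: no right child.
          Visit kale.
          At kale: no right child.
      Visit daisy.
      At daisy: go right to tulip.
        tulip is a leaf — visit tulip.
Visit mint.
At mint: go right to fig.
  At fig: go left to hop.
    hop is a leaf — visit hop.
  Visit fig.
  At fig: no right child.
Full in-order sequence: sage, ivy, plum, yew, elm, kale, daisy, tulip, mint, hop, fig.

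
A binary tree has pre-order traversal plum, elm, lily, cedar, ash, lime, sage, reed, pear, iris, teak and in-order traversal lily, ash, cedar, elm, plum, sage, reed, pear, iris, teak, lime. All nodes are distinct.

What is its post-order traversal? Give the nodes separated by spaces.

ash cedar lily elm teak iris pear reed sage lime plum

The first element of pre-order is the root; it splits in-order into left and right subtrees.
Root plum: left subtree has 4 nodes {lily, ash, cedar, elm}, right has 6 {sage, reed, pear, iris, teak, lime}.
  Root elm: left subtree has 3 nodes {lily, ash, cedar}, right has 0 { }.
    Root lily: left subtree has 0 nodes { }, right has 2 {ash, cedar}.
      Root cedar: left subtree has 1 node {ash}, right has 0 { }.
  Root lime: left subtree has 5 nodes {sage, reed, pear, iris, teak}, right has 0 { }.
    Root sage: left subtree has 0 nodes { }, right has 4 {reed, pear, iris, teak}.
      Root reed: left subtree has 0 nodes { }, right has 3 {pear, iris, teak}.
        Root pear: left subtree has 0 nodes { }, right has 2 {iris, teak}.
          Root iris: left subtree has 0 nodes { }, right has 1 {teak}.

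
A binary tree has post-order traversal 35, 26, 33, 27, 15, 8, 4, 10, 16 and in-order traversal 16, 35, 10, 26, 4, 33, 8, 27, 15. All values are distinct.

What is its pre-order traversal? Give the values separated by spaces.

16 10 35 4 26 8 33 15 27

The last element of post-order is the root; it splits in-order into left and right subtrees.
Root 16: left subtree has 0 nodes { }, right has 8 {35, 10, 26, 4, 33, 8, 27, 15}.
  Root 10: left subtree has 1 node {35}, right has 6 {26, 4, 33, 8, 27, 15}.
    Root 4: left subtree has 1 node {26}, right has 4 {33, 8, 27, 15}.
      Root 8: left subtree has 1 node {33}, right has 2 {27, 15}.
        Root 15: left subtree has 1 node {27}, right has 0 { }.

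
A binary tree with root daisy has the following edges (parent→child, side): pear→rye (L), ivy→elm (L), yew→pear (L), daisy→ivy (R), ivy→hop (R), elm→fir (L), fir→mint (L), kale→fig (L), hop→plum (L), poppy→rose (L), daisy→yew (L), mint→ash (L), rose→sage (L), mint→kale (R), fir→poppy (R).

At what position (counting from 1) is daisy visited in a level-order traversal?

Level-order visits nodes level by level from the root, left to right within each level.
Level 0: daisy
Level 1: yew, ivy
Level 2: pear, elm, hop
Level 3: rye, fir, plum
Level 4: mint, poppy
Level 5: ash, kale, rose
Level 6: fig, sage
Full level-order sequence: daisy, yew, ivy, pear, elm, hop, rye, fir, plum, mint, poppy, ash, kale, rose, fig, sage.

1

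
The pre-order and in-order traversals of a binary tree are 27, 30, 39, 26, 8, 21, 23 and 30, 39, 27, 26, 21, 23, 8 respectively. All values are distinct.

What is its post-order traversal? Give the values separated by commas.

The first element of pre-order is the root; it splits in-order into left and right subtrees.
Root 27: left subtree has 2 nodes {30, 39}, right has 4 {26, 21, 23, 8}.
  Root 30: left subtree has 0 nodes { }, right has 1 {39}.
  Root 26: left subtree has 0 nodes { }, right has 3 {21, 23, 8}.
    Root 8: left subtree has 2 nodes {21, 23}, right has 0 { }.
      Root 21: left subtree has 0 nodes { }, right has 1 {23}.

39, 30, 23, 21, 8, 26, 27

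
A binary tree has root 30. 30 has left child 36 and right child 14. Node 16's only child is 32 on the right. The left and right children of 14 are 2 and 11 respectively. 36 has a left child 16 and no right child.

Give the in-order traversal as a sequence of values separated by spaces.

In-order visits the left subtree, then the node, then the right subtree.
At 30: go left to 36.
  At 36: go left to 16.
    At 16: no left child.
    Visit 16.
    At 16: go right to 32.
      32 is a leaf — visit 32.
  Visit 36.
  At 36: no right child.
Visit 30.
At 30: go right to 14.
  At 14: go left to 2.
    2 is a leaf — visit 2.
  Visit 14.
  At 14: go right to 11.
    11 is a leaf — visit 11.

16 32 36 30 2 14 11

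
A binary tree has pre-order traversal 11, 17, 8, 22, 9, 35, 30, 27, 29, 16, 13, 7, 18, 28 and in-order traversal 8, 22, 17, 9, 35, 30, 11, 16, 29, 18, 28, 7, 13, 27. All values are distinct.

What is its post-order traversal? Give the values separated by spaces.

The first element of pre-order is the root; it splits in-order into left and right subtrees.
Root 11: left subtree has 6 nodes {8, 22, 17, 9, 35, 30}, right has 7 {16, 29, 18, 28, 7, 13, 27}.
  Root 17: left subtree has 2 nodes {8, 22}, right has 3 {9, 35, 30}.
    Root 8: left subtree has 0 nodes { }, right has 1 {22}.
    Root 9: left subtree has 0 nodes { }, right has 2 {35, 30}.
      Root 35: left subtree has 0 nodes { }, right has 1 {30}.
  Root 27: left subtree has 6 nodes {16, 29, 18, 28, 7, 13}, right has 0 { }.
    Root 29: left subtree has 1 node {16}, right has 4 {18, 28, 7, 13}.
      Root 13: left subtree has 3 nodes {18, 28, 7}, right has 0 { }.
        Root 7: left subtree has 2 nodes {18, 28}, right has 0 { }.
          Root 18: left subtree has 0 nodes { }, right has 1 {28}.

22 8 30 35 9 17 16 28 18 7 13 29 27 11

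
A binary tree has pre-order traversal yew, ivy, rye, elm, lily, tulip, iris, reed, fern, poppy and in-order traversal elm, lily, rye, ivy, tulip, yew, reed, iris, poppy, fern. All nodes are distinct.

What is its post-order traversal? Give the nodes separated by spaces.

lily elm rye tulip ivy reed poppy fern iris yew

The first element of pre-order is the root; it splits in-order into left and right subtrees.
Root yew: left subtree has 5 nodes {elm, lily, rye, ivy, tulip}, right has 4 {reed, iris, poppy, fern}.
  Root ivy: left subtree has 3 nodes {elm, lily, rye}, right has 1 {tulip}.
    Root rye: left subtree has 2 nodes {elm, lily}, right has 0 { }.
      Root elm: left subtree has 0 nodes { }, right has 1 {lily}.
  Root iris: left subtree has 1 node {reed}, right has 2 {poppy, fern}.
    Root fern: left subtree has 1 node {poppy}, right has 0 { }.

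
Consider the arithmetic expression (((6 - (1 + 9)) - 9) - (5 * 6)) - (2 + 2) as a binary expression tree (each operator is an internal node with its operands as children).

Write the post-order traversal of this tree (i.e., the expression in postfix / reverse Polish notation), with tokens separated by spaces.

Post-order on an expression tree gives postfix notation: for each operator, emit left operand, right operand, then the operator.

6 1 9 + - 9 - 5 6 * - 2 2 + -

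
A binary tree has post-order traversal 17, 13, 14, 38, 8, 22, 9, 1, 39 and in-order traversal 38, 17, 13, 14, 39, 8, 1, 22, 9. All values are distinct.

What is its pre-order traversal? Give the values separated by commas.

The last element of post-order is the root; it splits in-order into left and right subtrees.
Root 39: left subtree has 4 nodes {38, 17, 13, 14}, right has 4 {8, 1, 22, 9}.
  Root 38: left subtree has 0 nodes { }, right has 3 {17, 13, 14}.
    Root 14: left subtree has 2 nodes {17, 13}, right has 0 { }.
      Root 13: left subtree has 1 node {17}, right has 0 { }.
  Root 1: left subtree has 1 node {8}, right has 2 {22, 9}.
    Root 9: left subtree has 1 node {22}, right has 0 { }.

39, 38, 14, 13, 17, 1, 8, 9, 22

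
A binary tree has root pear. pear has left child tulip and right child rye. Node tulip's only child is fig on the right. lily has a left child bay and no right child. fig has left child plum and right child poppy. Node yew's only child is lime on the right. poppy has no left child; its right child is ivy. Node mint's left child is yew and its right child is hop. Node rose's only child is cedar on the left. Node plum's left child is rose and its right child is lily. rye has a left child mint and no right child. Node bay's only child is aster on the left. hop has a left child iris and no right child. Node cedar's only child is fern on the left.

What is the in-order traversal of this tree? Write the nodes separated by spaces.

In-order visits the left subtree, then the node, then the right subtree.
At pear: go left to tulip.
  At tulip: no left child.
  Visit tulip.
  At tulip: go right to fig.
    At fig: go left to plum.
      At plum: go left to rose.
        At rose: go left to cedar.
          At cedar: go left to fern.
            fern is a leaf — visit fern.
          Visit cedar.
          At cedar: no right child.
        Visit rose.
        At rose: no right child.
      Visit plum.
      At plum: go right to lily.
        At lily: go left to bay.
          At bay: go left to aster.
            aster is a leaf — visit aster.
          Visit bay.
          At bay: no right child.
        Visit lily.
        At lily: no right child.
    Visit fig.
    At fig: go right to poppy.
      At poppy: no left child.
      Visit poppy.
      At poppy: go right to ivy.
        ivy is a leaf — visit ivy.
Visit pear.
At pear: go right to rye.
  At rye: go left to mint.
    At mint: go left to yew.
      At yew: no left child.
      Visit yew.
      At yew: go right to lime.
        lime is a leaf — visit lime.
    Visit mint.
    At mint: go right to hop.
      At hop: go left to iris.
        iris is a leaf — visit iris.
      Visit hop.
      At hop: no right child.
  Visit rye.
  At rye: no right child.

tulip fern cedar rose plum aster bay lily fig poppy ivy pear yew lime mint iris hop rye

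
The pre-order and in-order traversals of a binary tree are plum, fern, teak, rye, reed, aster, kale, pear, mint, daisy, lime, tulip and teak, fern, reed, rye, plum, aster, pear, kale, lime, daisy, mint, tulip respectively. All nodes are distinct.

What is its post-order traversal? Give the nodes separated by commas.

The first element of pre-order is the root; it splits in-order into left and right subtrees.
Root plum: left subtree has 4 nodes {teak, fern, reed, rye}, right has 7 {aster, pear, kale, lime, daisy, mint, tulip}.
  Root fern: left subtree has 1 node {teak}, right has 2 {reed, rye}.
    Root rye: left subtree has 1 node {reed}, right has 0 { }.
  Root aster: left subtree has 0 nodes { }, right has 6 {pear, kale, lime, daisy, mint, tulip}.
    Root kale: left subtree has 1 node {pear}, right has 4 {lime, daisy, mint, tulip}.
      Root mint: left subtree has 2 nodes {lime, daisy}, right has 1 {tulip}.
        Root daisy: left subtree has 1 node {lime}, right has 0 { }.

teak, reed, rye, fern, pear, lime, daisy, tulip, mint, kale, aster, plum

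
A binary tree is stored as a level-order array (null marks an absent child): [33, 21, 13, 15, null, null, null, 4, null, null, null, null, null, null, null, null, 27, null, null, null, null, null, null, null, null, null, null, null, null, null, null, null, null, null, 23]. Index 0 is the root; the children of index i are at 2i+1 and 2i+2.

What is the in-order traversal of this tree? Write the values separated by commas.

In-order visits the left subtree, then the node, then the right subtree.
At 33: go left to 21.
  At 21: go left to 15.
    At 15: go left to 4.
      At 4: no left child.
      Visit 4.
      At 4: go right to 27.
        At 27: no left child.
        Visit 27.
        At 27: go right to 23.
          23 is a leaf — visit 23.
    Visit 15.
    At 15: no right child.
  Visit 21.
  At 21: no right child.
Visit 33.
At 33: go right to 13.
  13 is a leaf — visit 13.

4, 27, 23, 15, 21, 33, 13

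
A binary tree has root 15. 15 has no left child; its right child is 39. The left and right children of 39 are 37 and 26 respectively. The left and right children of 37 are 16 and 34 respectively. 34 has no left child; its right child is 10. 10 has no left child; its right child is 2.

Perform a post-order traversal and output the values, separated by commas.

16, 2, 10, 34, 37, 26, 39, 15

Post-order visits the left subtree, then the right subtree, then the node.
At 15: no left child.
At 15: go right to 39.
  At 39: go left to 37.
    At 37: go left to 16.
      16 is a leaf — visit 16.
    At 37: go right to 34.
      At 34: no left child.
      At 34: go right to 10.
        At 10: no left child.
        At 10: go right to 2.
          2 is a leaf — visit 2.
        Visit 10.
      Visit 34.
    Visit 37.
  At 39: go right to 26.
    26 is a leaf — visit 26.
  Visit 39.
Visit 15.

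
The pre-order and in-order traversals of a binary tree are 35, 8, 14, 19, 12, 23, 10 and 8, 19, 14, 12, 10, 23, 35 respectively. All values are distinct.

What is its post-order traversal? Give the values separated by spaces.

The first element of pre-order is the root; it splits in-order into left and right subtrees.
Root 35: left subtree has 6 nodes {8, 19, 14, 12, 10, 23}, right has 0 { }.
  Root 8: left subtree has 0 nodes { }, right has 5 {19, 14, 12, 10, 23}.
    Root 14: left subtree has 1 node {19}, right has 3 {12, 10, 23}.
      Root 12: left subtree has 0 nodes { }, right has 2 {10, 23}.
        Root 23: left subtree has 1 node {10}, right has 0 { }.

19 10 23 12 14 8 35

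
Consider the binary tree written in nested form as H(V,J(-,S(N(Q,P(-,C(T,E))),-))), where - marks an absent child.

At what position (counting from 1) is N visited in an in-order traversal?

5

In-order visits the left subtree, then the node, then the right subtree.
At H: go left to V.
  V is a leaf — visit V.
Visit H.
At H: go right to J.
  At J: no left child.
  Visit J.
  At J: go right to S.
    At S: go left to N.
      At N: go left to Q.
        Q is a leaf — visit Q.
      Visit N.
      At N: go right to P.
        At P: no left child.
        Visit P.
        At P: go right to C.
          At C: go left to T.
            T is a leaf — visit T.
          Visit C.
          At C: go right to E.
            E is a leaf — visit E.
    Visit S.
    At S: no right child.
Full in-order sequence: V, H, J, Q, N, P, T, C, E, S.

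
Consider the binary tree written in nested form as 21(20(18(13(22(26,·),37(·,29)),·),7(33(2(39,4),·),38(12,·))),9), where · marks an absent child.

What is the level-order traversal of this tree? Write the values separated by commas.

21, 20, 9, 18, 7, 13, 33, 38, 22, 37, 2, 12, 26, 29, 39, 4

Level-order visits nodes level by level from the root, left to right within each level.
Level 0: 21
Level 1: 20, 9
Level 2: 18, 7
Level 3: 13, 33, 38
Level 4: 22, 37, 2, 12
Level 5: 26, 29, 39, 4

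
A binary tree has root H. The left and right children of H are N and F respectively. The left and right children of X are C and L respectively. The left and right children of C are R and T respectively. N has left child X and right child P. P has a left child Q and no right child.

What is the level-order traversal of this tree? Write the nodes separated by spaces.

Level-order visits nodes level by level from the root, left to right within each level.
Level 0: H
Level 1: N, F
Level 2: X, P
Level 3: C, L, Q
Level 4: R, T

H N F X P C L Q R T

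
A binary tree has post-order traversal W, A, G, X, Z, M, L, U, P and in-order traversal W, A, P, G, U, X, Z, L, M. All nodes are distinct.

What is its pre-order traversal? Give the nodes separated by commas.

P, A, W, U, G, L, Z, X, M

The last element of post-order is the root; it splits in-order into left and right subtrees.
Root P: left subtree has 2 nodes {W, A}, right has 6 {G, U, X, Z, L, M}.
  Root A: left subtree has 1 node {W}, right has 0 { }.
  Root U: left subtree has 1 node {G}, right has 4 {X, Z, L, M}.
    Root L: left subtree has 2 nodes {X, Z}, right has 1 {M}.
      Root Z: left subtree has 1 node {X}, right has 0 { }.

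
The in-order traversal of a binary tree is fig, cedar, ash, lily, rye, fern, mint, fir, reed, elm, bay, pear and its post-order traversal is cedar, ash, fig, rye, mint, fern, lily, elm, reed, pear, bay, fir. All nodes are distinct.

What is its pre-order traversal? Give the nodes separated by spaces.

fir lily fig ash cedar fern rye mint bay reed elm pear

The last element of post-order is the root; it splits in-order into left and right subtrees.
Root fir: left subtree has 7 nodes {fig, cedar, ash, lily, rye, fern, mint}, right has 4 {reed, elm, bay, pear}.
  Root lily: left subtree has 3 nodes {fig, cedar, ash}, right has 3 {rye, fern, mint}.
    Root fig: left subtree has 0 nodes { }, right has 2 {cedar, ash}.
      Root ash: left subtree has 1 node {cedar}, right has 0 { }.
    Root fern: left subtree has 1 node {rye}, right has 1 {mint}.
  Root bay: left subtree has 2 nodes {reed, elm}, right has 1 {pear}.
    Root reed: left subtree has 0 nodes { }, right has 1 {elm}.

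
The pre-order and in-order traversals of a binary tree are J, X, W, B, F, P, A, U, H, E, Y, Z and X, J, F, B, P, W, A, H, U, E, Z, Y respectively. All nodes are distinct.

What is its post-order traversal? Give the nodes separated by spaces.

The first element of pre-order is the root; it splits in-order into left and right subtrees.
Root J: left subtree has 1 node {X}, right has 10 {F, B, P, W, A, H, U, E, Z, Y}.
  Root W: left subtree has 3 nodes {F, B, P}, right has 6 {A, H, U, E, Z, Y}.
    Root B: left subtree has 1 node {F}, right has 1 {P}.
    Root A: left subtree has 0 nodes { }, right has 5 {H, U, E, Z, Y}.
      Root U: left subtree has 1 node {H}, right has 3 {E, Z, Y}.
        Root E: left subtree has 0 nodes { }, right has 2 {Z, Y}.
          Root Y: left subtree has 1 node {Z}, right has 0 { }.

X F P B H Z Y E U A W J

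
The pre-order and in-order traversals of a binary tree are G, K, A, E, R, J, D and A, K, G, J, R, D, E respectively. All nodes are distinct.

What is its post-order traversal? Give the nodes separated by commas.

A, K, J, D, R, E, G

The first element of pre-order is the root; it splits in-order into left and right subtrees.
Root G: left subtree has 2 nodes {A, K}, right has 4 {J, R, D, E}.
  Root K: left subtree has 1 node {A}, right has 0 { }.
  Root E: left subtree has 3 nodes {J, R, D}, right has 0 { }.
    Root R: left subtree has 1 node {J}, right has 1 {D}.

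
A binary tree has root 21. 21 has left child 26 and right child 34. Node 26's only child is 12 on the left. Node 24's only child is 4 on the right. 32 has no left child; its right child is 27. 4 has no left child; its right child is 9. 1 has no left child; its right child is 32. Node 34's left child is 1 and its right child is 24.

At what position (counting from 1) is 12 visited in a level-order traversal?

4

Level-order visits nodes level by level from the root, left to right within each level.
Level 0: 21
Level 1: 26, 34
Level 2: 12, 1, 24
Level 3: 32, 4
Level 4: 27, 9
Full level-order sequence: 21, 26, 34, 12, 1, 24, 32, 4, 27, 9.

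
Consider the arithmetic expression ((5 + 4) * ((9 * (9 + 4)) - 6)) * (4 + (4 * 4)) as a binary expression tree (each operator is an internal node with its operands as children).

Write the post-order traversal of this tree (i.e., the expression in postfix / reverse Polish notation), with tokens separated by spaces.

5 4 + 9 9 4 + * 6 - * 4 4 4 * + *

Post-order on an expression tree gives postfix notation: for each operator, emit left operand, right operand, then the operator.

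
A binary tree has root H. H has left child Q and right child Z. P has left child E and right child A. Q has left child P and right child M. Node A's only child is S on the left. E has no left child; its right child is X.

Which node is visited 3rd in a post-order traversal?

Post-order visits the left subtree, then the right subtree, then the node.
At H: go left to Q.
  At Q: go left to P.
    At P: go left to E.
      At E: no left child.
      At E: go right to X.
        X is a leaf — visit X.
      Visit E.
    At P: go right to A.
      At A: go left to S.
        S is a leaf — visit S.
      At A: no right child.
      Visit A.
    Visit P.
  At Q: go right to M.
    M is a leaf — visit M.
  Visit Q.
At H: go right to Z.
  Z is a leaf — visit Z.
Visit H.
Full post-order sequence: X, E, S, A, P, M, Q, Z, H.

S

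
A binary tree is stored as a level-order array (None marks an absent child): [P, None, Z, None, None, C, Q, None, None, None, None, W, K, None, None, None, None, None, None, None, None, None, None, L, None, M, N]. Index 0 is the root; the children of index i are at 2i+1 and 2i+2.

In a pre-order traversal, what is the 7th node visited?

Pre-order visits the node, then its left subtree, then its right subtree.
Visit P.
At P: no left child.
At P: go right to Z.
  Visit Z.
  At Z: go left to C.
    Visit C.
    At C: go left to W.
      Visit W.
      At W: go left to L.
        L is a leaf — visit L.
      At W: no right child.
    At C: go right to K.
      Visit K.
      At K: go left to M.
        M is a leaf — visit M.
      At K: go right to N.
        N is a leaf — visit N.
  At Z: go right to Q.
    Q is a leaf — visit Q.
Full pre-order sequence: P, Z, C, W, L, K, M, N, Q.

M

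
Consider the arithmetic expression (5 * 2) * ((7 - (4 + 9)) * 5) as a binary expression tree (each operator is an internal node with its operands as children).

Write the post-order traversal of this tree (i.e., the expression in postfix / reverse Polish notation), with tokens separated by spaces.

Post-order on an expression tree gives postfix notation: for each operator, emit left operand, right operand, then the operator.

5 2 * 7 4 9 + - 5 * *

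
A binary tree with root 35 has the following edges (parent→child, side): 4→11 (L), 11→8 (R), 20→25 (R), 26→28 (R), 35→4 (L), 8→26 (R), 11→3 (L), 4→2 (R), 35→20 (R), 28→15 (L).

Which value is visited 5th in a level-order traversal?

Level-order visits nodes level by level from the root, left to right within each level.
Level 0: 35
Level 1: 4, 20
Level 2: 11, 2, 25
Level 3: 3, 8
Level 4: 26
Level 5: 28
Level 6: 15
Full level-order sequence: 35, 4, 20, 11, 2, 25, 3, 8, 26, 28, 15.

2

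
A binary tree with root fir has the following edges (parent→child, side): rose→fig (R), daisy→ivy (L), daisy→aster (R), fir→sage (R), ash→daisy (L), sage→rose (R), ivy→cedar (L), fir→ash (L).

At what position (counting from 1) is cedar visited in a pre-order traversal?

5

Pre-order visits the node, then its left subtree, then its right subtree.
Visit fir.
At fir: go left to ash.
  Visit ash.
  At ash: go left to daisy.
    Visit daisy.
    At daisy: go left to ivy.
      Visit ivy.
      At ivy: go left to cedar.
        cedar is a leaf — visit cedar.
      At ivy: no right child.
    At daisy: go right to aster.
      aster is a leaf — visit aster.
  At ash: no right child.
At fir: go right to sage.
  Visit sage.
  At sage: no left child.
  At sage: go right to rose.
    Visit rose.
    At rose: no left child.
    At rose: go right to fig.
      fig is a leaf — visit fig.
Full pre-order sequence: fir, ash, daisy, ivy, cedar, aster, sage, rose, fig.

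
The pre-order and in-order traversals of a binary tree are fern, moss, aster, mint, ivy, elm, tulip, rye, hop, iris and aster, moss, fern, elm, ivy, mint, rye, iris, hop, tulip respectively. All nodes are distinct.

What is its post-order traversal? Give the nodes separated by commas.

aster, moss, elm, ivy, iris, hop, rye, tulip, mint, fern

The first element of pre-order is the root; it splits in-order into left and right subtrees.
Root fern: left subtree has 2 nodes {aster, moss}, right has 7 {elm, ivy, mint, rye, iris, hop, tulip}.
  Root moss: left subtree has 1 node {aster}, right has 0 { }.
  Root mint: left subtree has 2 nodes {elm, ivy}, right has 4 {rye, iris, hop, tulip}.
    Root ivy: left subtree has 1 node {elm}, right has 0 { }.
    Root tulip: left subtree has 3 nodes {rye, iris, hop}, right has 0 { }.
      Root rye: left subtree has 0 nodes { }, right has 2 {iris, hop}.
        Root hop: left subtree has 1 node {iris}, right has 0 { }.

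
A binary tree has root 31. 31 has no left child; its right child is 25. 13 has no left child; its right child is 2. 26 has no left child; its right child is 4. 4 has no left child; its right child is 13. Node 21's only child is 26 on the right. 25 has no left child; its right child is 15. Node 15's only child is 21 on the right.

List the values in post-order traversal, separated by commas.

2, 13, 4, 26, 21, 15, 25, 31

Post-order visits the left subtree, then the right subtree, then the node.
At 31: no left child.
At 31: go right to 25.
  At 25: no left child.
  At 25: go right to 15.
    At 15: no left child.
    At 15: go right to 21.
      At 21: no left child.
      At 21: go right to 26.
        At 26: no left child.
        At 26: go right to 4.
          At 4: no left child.
          At 4: go right to 13.
            At 13: no left child.
            At 13: go right to 2.
              2 is a leaf — visit 2.
            Visit 13.
          Visit 4.
        Visit 26.
      Visit 21.
    Visit 15.
  Visit 25.
Visit 31.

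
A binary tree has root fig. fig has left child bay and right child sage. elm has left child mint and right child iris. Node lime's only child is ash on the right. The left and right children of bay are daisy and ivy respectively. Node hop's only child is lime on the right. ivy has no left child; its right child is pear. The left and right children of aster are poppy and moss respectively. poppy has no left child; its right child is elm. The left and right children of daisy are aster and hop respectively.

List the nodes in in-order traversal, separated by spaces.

poppy mint elm iris aster moss daisy hop lime ash bay ivy pear fig sage

In-order visits the left subtree, then the node, then the right subtree.
At fig: go left to bay.
  At bay: go left to daisy.
    At daisy: go left to aster.
      At aster: go left to poppy.
        At poppy: no left child.
        Visit poppy.
        At poppy: go right to elm.
          At elm: go left to mint.
            mint is a leaf — visit mint.
          Visit elm.
          At elm: go right to iris.
            iris is a leaf — visit iris.
      Visit aster.
      At aster: go right to moss.
        moss is a leaf — visit moss.
    Visit daisy.
    At daisy: go right to hop.
      At hop: no left child.
      Visit hop.
      At hop: go right to lime.
        At lime: no left child.
        Visit lime.
        At lime: go right to ash.
          ash is a leaf — visit ash.
  Visit bay.
  At bay: go right to ivy.
    At ivy: no left child.
    Visit ivy.
    At ivy: go right to pear.
      pear is a leaf — visit pear.
Visit fig.
At fig: go right to sage.
  sage is a leaf — visit sage.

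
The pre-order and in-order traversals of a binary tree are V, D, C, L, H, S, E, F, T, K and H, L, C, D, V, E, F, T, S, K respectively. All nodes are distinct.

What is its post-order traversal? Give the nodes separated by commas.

H, L, C, D, T, F, E, K, S, V

The first element of pre-order is the root; it splits in-order into left and right subtrees.
Root V: left subtree has 4 nodes {H, L, C, D}, right has 5 {E, F, T, S, K}.
  Root D: left subtree has 3 nodes {H, L, C}, right has 0 { }.
    Root C: left subtree has 2 nodes {H, L}, right has 0 { }.
      Root L: left subtree has 1 node {H}, right has 0 { }.
  Root S: left subtree has 3 nodes {E, F, T}, right has 1 {K}.
    Root E: left subtree has 0 nodes { }, right has 2 {F, T}.
      Root F: left subtree has 0 nodes { }, right has 1 {T}.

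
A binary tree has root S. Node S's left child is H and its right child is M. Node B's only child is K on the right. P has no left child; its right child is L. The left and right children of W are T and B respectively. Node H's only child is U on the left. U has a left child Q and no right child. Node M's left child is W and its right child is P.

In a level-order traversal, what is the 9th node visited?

B

Level-order visits nodes level by level from the root, left to right within each level.
Level 0: S
Level 1: H, M
Level 2: U, W, P
Level 3: Q, T, B, L
Level 4: K
Full level-order sequence: S, H, M, U, W, P, Q, T, B, L, K.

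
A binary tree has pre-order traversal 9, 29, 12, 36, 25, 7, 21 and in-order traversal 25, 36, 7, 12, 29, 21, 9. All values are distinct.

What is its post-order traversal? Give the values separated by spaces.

25 7 36 12 21 29 9

The first element of pre-order is the root; it splits in-order into left and right subtrees.
Root 9: left subtree has 6 nodes {25, 36, 7, 12, 29, 21}, right has 0 { }.
  Root 29: left subtree has 4 nodes {25, 36, 7, 12}, right has 1 {21}.
    Root 12: left subtree has 3 nodes {25, 36, 7}, right has 0 { }.
      Root 36: left subtree has 1 node {25}, right has 1 {7}.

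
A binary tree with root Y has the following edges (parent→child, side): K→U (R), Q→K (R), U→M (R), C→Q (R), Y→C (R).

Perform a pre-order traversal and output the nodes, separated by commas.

Pre-order visits the node, then its left subtree, then its right subtree.
Visit Y.
At Y: no left child.
At Y: go right to C.
  Visit C.
  At C: no left child.
  At C: go right to Q.
    Visit Q.
    At Q: no left child.
    At Q: go right to K.
      Visit K.
      At K: no left child.
      At K: go right to U.
        Visit U.
        At U: no left child.
        At U: go right to M.
          M is a leaf — visit M.

Y, C, Q, K, U, M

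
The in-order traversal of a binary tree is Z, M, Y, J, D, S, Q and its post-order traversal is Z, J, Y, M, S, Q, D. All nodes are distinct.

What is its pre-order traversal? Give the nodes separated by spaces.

The last element of post-order is the root; it splits in-order into left and right subtrees.
Root D: left subtree has 4 nodes {Z, M, Y, J}, right has 2 {S, Q}.
  Root M: left subtree has 1 node {Z}, right has 2 {Y, J}.
    Root Y: left subtree has 0 nodes { }, right has 1 {J}.
  Root Q: left subtree has 1 node {S}, right has 0 { }.

D M Z Y J Q S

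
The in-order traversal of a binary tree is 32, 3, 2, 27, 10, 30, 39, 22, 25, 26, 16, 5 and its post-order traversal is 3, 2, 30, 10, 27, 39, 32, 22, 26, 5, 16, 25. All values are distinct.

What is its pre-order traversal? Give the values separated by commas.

The last element of post-order is the root; it splits in-order into left and right subtrees.
Root 25: left subtree has 8 nodes {32, 3, 2, 27, 10, 30, 39, 22}, right has 3 {26, 16, 5}.
  Root 22: left subtree has 7 nodes {32, 3, 2, 27, 10, 30, 39}, right has 0 { }.
    Root 32: left subtree has 0 nodes { }, right has 6 {3, 2, 27, 10, 30, 39}.
      Root 39: left subtree has 5 nodes {3, 2, 27, 10, 30}, right has 0 { }.
        Root 27: left subtree has 2 nodes {3, 2}, right has 2 {10, 30}.
          Root 2: left subtree has 1 node {3}, right has 0 { }.
          Root 10: left subtree has 0 nodes { }, right has 1 {30}.
  Root 16: left subtree has 1 node {26}, right has 1 {5}.

25, 22, 32, 39, 27, 2, 3, 10, 30, 16, 26, 5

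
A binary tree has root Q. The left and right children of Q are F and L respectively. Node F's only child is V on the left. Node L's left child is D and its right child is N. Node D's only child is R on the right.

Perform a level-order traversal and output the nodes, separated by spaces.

Level-order visits nodes level by level from the root, left to right within each level.
Level 0: Q
Level 1: F, L
Level 2: V, D, N
Level 3: R

Q F L V D N R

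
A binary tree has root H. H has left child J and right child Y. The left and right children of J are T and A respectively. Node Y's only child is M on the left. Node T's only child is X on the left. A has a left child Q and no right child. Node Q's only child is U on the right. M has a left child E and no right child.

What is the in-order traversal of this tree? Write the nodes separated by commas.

X, T, J, Q, U, A, H, E, M, Y

In-order visits the left subtree, then the node, then the right subtree.
At H: go left to J.
  At J: go left to T.
    At T: go left to X.
      X is a leaf — visit X.
    Visit T.
    At T: no right child.
  Visit J.
  At J: go right to A.
    At A: go left to Q.
      At Q: no left child.
      Visit Q.
      At Q: go right to U.
        U is a leaf — visit U.
    Visit A.
    At A: no right child.
Visit H.
At H: go right to Y.
  At Y: go left to M.
    At M: go left to E.
      E is a leaf — visit E.
    Visit M.
    At M: no right child.
  Visit Y.
  At Y: no right child.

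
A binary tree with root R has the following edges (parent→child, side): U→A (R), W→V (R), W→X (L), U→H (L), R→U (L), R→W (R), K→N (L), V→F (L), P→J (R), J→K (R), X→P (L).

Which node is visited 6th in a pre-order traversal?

X

Pre-order visits the node, then its left subtree, then its right subtree.
Visit R.
At R: go left to U.
  Visit U.
  At U: go left to H.
    H is a leaf — visit H.
  At U: go right to A.
    A is a leaf — visit A.
At R: go right to W.
  Visit W.
  At W: go left to X.
    Visit X.
    At X: go left to P.
      Visit P.
      At P: no left child.
      At P: go right to J.
        Visit J.
        At J: no left child.
        At J: go right to K.
          Visit K.
          At K: go left to N.
            N is a leaf — visit N.
          At K: no right child.
    At X: no right child.
  At W: go right to V.
    Visit V.
    At V: go left to F.
      F is a leaf — visit F.
    At V: no right child.
Full pre-order sequence: R, U, H, A, W, X, P, J, K, N, V, F.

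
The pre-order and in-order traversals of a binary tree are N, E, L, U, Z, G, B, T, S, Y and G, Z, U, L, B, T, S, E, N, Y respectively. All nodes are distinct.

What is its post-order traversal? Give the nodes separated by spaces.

G Z U S T B L E Y N

The first element of pre-order is the root; it splits in-order into left and right subtrees.
Root N: left subtree has 8 nodes {G, Z, U, L, B, T, S, E}, right has 1 {Y}.
  Root E: left subtree has 7 nodes {G, Z, U, L, B, T, S}, right has 0 { }.
    Root L: left subtree has 3 nodes {G, Z, U}, right has 3 {B, T, S}.
      Root U: left subtree has 2 nodes {G, Z}, right has 0 { }.
        Root Z: left subtree has 1 node {G}, right has 0 { }.
      Root B: left subtree has 0 nodes { }, right has 2 {T, S}.
        Root T: left subtree has 0 nodes { }, right has 1 {S}.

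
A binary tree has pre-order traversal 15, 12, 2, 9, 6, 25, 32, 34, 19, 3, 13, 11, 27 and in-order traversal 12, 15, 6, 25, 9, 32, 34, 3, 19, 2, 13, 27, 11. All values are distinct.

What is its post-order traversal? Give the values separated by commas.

12, 25, 6, 3, 19, 34, 32, 9, 27, 11, 13, 2, 15

The first element of pre-order is the root; it splits in-order into left and right subtrees.
Root 15: left subtree has 1 node {12}, right has 11 {6, 25, 9, 32, 34, 3, 19, 2, 13, 27, 11}.
  Root 2: left subtree has 7 nodes {6, 25, 9, 32, 34, 3, 19}, right has 3 {13, 27, 11}.
    Root 9: left subtree has 2 nodes {6, 25}, right has 4 {32, 34, 3, 19}.
      Root 6: left subtree has 0 nodes { }, right has 1 {25}.
      Root 32: left subtree has 0 nodes { }, right has 3 {34, 3, 19}.
        Root 34: left subtree has 0 nodes { }, right has 2 {3, 19}.
          Root 19: left subtree has 1 node {3}, right has 0 { }.
    Root 13: left subtree has 0 nodes { }, right has 2 {27, 11}.
      Root 11: left subtree has 1 node {27}, right has 0 { }.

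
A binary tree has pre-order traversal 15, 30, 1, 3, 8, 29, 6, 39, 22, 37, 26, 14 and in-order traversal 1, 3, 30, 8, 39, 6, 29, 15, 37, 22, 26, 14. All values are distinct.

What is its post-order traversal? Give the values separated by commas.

The first element of pre-order is the root; it splits in-order into left and right subtrees.
Root 15: left subtree has 7 nodes {1, 3, 30, 8, 39, 6, 29}, right has 4 {37, 22, 26, 14}.
  Root 30: left subtree has 2 nodes {1, 3}, right has 4 {8, 39, 6, 29}.
    Root 1: left subtree has 0 nodes { }, right has 1 {3}.
    Root 8: left subtree has 0 nodes { }, right has 3 {39, 6, 29}.
      Root 29: left subtree has 2 nodes {39, 6}, right has 0 { }.
        Root 6: left subtree has 1 node {39}, right has 0 { }.
  Root 22: left subtree has 1 node {37}, right has 2 {26, 14}.
    Root 26: left subtree has 0 nodes { }, right has 1 {14}.

3, 1, 39, 6, 29, 8, 30, 37, 14, 26, 22, 15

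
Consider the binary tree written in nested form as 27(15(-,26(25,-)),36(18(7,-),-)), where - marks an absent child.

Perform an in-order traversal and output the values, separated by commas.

In-order visits the left subtree, then the node, then the right subtree.
At 27: go left to 15.
  At 15: no left child.
  Visit 15.
  At 15: go right to 26.
    At 26: go left to 25.
      25 is a leaf — visit 25.
    Visit 26.
    At 26: no right child.
Visit 27.
At 27: go right to 36.
  At 36: go left to 18.
    At 18: go left to 7.
      7 is a leaf — visit 7.
    Visit 18.
    At 18: no right child.
  Visit 36.
  At 36: no right child.

15, 25, 26, 27, 7, 18, 36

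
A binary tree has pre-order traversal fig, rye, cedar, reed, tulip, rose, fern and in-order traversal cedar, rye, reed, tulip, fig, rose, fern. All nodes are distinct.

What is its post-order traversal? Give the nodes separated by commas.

cedar, tulip, reed, rye, fern, rose, fig

The first element of pre-order is the root; it splits in-order into left and right subtrees.
Root fig: left subtree has 4 nodes {cedar, rye, reed, tulip}, right has 2 {rose, fern}.
  Root rye: left subtree has 1 node {cedar}, right has 2 {reed, tulip}.
    Root reed: left subtree has 0 nodes { }, right has 1 {tulip}.
  Root rose: left subtree has 0 nodes { }, right has 1 {fern}.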